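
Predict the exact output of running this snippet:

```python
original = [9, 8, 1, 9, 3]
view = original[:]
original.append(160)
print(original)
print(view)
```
[9, 8, 1, 9, 3, 160]
[9, 8, 1, 9, 3]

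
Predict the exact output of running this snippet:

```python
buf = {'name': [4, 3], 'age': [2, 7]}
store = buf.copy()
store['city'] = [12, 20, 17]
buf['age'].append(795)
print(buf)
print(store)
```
{'name': [4, 3], 'age': [2, 7, 795]}
{'name': [4, 3], 'age': [2, 7, 795], 'city': [12, 20, 17]}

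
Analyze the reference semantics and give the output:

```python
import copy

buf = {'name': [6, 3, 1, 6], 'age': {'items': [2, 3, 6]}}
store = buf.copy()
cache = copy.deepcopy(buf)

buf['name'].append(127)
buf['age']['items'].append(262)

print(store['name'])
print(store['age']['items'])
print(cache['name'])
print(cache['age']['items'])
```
[6, 3, 1, 6, 127]
[2, 3, 6, 262]
[6, 3, 1, 6]
[2, 3, 6]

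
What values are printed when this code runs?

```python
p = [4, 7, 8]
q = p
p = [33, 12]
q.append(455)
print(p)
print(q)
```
[33, 12]
[4, 7, 8, 455]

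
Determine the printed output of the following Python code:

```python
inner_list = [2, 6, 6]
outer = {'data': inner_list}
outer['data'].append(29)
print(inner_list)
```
[2, 6, 6, 29]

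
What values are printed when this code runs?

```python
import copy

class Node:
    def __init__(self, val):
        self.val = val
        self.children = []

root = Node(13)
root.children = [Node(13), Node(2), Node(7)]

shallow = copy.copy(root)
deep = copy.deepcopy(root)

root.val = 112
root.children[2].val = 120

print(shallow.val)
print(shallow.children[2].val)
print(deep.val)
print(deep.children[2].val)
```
13
120
13
7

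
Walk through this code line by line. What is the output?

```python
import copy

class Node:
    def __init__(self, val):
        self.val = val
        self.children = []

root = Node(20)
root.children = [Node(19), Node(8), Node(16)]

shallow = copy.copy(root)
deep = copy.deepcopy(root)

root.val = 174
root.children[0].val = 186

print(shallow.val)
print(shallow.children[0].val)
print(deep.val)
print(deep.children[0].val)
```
20
186
20
19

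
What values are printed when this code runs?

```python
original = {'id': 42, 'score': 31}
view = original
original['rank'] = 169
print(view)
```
{'id': 42, 'score': 31, 'rank': 169}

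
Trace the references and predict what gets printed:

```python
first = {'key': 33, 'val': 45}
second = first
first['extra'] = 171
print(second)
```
{'key': 33, 'val': 45, 'extra': 171}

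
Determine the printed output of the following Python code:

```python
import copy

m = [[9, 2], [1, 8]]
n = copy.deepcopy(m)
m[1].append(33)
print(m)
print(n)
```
[[9, 2], [1, 8, 33]]
[[9, 2], [1, 8]]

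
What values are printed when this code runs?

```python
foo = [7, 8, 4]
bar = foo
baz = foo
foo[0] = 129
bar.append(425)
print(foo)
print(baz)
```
[129, 8, 4, 425]
[129, 8, 4, 425]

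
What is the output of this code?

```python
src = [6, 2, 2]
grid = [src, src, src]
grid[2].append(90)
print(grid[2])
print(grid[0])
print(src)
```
[6, 2, 2, 90]
[6, 2, 2, 90]
[6, 2, 2, 90]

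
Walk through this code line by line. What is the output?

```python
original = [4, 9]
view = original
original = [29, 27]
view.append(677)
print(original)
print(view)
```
[29, 27]
[4, 9, 677]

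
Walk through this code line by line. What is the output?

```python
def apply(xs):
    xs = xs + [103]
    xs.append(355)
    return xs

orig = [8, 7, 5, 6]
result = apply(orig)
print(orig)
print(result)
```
[8, 7, 5, 6]
[8, 7, 5, 6, 103, 355]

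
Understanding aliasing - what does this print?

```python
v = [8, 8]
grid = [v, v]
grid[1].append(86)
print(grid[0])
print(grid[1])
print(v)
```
[8, 8, 86]
[8, 8, 86]
[8, 8, 86]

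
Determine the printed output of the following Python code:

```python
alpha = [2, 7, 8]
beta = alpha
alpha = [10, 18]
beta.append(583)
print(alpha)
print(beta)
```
[10, 18]
[2, 7, 8, 583]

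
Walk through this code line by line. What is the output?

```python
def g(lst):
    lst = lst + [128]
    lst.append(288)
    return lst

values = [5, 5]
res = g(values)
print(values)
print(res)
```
[5, 5]
[5, 5, 128, 288]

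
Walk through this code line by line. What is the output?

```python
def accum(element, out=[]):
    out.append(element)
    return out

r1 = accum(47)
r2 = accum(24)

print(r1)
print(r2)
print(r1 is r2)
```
[47, 24]
[47, 24]
True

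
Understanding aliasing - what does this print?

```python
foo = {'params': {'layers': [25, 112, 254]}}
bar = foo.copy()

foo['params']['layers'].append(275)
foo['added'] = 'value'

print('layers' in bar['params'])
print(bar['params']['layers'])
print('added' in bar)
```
True
[25, 112, 254, 275]
False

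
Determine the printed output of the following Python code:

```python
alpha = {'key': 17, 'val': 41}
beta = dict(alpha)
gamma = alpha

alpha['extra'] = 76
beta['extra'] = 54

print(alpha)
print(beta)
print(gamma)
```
{'key': 17, 'val': 41, 'extra': 76}
{'key': 17, 'val': 41, 'extra': 54}
{'key': 17, 'val': 41, 'extra': 76}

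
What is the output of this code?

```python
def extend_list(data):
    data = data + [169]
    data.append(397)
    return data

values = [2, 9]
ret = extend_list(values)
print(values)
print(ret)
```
[2, 9]
[2, 9, 169, 397]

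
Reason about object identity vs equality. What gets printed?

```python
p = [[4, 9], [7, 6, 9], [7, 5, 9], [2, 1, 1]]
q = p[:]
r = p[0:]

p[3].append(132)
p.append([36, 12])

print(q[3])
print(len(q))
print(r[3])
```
[2, 1, 1, 132]
4
[2, 1, 1, 132]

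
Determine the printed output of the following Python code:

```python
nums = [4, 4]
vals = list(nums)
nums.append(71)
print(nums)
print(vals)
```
[4, 4, 71]
[4, 4]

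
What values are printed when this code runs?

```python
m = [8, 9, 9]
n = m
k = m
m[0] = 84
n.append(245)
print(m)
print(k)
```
[84, 9, 9, 245]
[84, 9, 9, 245]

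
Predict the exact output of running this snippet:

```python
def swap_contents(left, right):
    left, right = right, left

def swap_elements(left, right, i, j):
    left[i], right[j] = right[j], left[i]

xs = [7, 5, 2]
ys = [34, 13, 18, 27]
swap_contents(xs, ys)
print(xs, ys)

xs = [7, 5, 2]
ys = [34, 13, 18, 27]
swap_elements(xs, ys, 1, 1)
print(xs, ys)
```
[7, 5, 2] [34, 13, 18, 27]
[7, 13, 2] [34, 5, 18, 27]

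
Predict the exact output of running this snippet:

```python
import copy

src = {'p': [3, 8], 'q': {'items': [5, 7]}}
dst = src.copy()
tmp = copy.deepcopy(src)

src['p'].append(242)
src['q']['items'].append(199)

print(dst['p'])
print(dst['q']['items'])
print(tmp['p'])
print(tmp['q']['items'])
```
[3, 8, 242]
[5, 7, 199]
[3, 8]
[5, 7]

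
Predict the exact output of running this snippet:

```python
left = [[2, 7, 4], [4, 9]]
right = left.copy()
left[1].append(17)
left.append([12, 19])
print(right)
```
[[2, 7, 4], [4, 9, 17]]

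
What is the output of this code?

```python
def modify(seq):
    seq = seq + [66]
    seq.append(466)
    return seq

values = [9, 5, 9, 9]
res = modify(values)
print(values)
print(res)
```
[9, 5, 9, 9]
[9, 5, 9, 9, 66, 466]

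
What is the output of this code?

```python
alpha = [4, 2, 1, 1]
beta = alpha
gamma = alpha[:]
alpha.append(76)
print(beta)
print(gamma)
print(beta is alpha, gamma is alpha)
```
[4, 2, 1, 1, 76]
[4, 2, 1, 1]
True False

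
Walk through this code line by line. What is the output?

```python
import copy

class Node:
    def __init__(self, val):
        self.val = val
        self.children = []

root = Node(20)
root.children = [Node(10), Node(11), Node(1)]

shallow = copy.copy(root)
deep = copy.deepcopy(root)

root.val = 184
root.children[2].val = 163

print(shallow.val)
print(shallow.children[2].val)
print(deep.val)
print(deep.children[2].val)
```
20
163
20
1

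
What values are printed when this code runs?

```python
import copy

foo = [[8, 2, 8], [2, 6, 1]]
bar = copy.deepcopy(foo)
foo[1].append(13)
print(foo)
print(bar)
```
[[8, 2, 8], [2, 6, 1, 13]]
[[8, 2, 8], [2, 6, 1]]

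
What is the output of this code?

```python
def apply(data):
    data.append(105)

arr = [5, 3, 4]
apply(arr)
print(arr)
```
[5, 3, 4, 105]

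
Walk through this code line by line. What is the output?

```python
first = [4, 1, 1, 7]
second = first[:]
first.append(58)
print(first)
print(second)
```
[4, 1, 1, 7, 58]
[4, 1, 1, 7]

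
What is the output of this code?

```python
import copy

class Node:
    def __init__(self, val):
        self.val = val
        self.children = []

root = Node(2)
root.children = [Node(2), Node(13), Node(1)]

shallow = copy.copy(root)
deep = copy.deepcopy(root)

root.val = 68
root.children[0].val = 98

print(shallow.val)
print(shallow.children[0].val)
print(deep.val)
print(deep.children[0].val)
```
2
98
2
2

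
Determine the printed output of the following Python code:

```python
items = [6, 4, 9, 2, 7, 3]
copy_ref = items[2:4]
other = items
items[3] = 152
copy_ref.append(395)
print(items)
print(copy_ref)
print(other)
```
[6, 4, 9, 152, 7, 3]
[9, 2, 395]
[6, 4, 9, 152, 7, 3]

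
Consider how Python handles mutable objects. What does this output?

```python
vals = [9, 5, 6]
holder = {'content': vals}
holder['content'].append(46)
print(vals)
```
[9, 5, 6, 46]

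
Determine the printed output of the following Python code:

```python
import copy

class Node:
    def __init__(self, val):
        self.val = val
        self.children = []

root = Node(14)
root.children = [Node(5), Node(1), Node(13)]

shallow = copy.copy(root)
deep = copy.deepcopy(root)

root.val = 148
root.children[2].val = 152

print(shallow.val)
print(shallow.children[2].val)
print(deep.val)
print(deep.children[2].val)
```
14
152
14
13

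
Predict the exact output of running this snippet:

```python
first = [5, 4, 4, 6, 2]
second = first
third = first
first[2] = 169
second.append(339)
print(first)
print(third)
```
[5, 4, 169, 6, 2, 339]
[5, 4, 169, 6, 2, 339]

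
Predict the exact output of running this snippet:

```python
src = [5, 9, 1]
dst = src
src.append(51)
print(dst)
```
[5, 9, 1, 51]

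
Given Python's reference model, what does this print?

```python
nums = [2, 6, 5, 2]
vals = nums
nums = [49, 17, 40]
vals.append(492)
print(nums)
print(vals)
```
[49, 17, 40]
[2, 6, 5, 2, 492]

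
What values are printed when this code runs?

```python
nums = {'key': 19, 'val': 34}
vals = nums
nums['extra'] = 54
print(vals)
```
{'key': 19, 'val': 34, 'extra': 54}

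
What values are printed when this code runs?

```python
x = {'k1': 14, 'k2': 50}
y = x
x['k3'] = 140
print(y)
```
{'k1': 14, 'k2': 50, 'k3': 140}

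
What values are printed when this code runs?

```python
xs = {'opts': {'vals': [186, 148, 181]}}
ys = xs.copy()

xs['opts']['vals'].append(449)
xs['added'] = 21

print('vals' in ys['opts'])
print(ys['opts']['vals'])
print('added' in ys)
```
True
[186, 148, 181, 449]
False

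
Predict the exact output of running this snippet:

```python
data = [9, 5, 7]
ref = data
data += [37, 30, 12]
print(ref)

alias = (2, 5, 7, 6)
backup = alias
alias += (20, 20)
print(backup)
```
[9, 5, 7, 37, 30, 12]
(2, 5, 7, 6)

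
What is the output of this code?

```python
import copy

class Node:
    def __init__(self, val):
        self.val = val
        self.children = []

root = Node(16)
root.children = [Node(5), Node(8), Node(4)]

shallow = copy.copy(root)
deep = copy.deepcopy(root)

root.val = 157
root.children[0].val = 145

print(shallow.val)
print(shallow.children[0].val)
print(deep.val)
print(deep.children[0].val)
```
16
145
16
5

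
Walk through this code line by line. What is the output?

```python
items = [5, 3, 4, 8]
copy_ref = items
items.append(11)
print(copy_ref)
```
[5, 3, 4, 8, 11]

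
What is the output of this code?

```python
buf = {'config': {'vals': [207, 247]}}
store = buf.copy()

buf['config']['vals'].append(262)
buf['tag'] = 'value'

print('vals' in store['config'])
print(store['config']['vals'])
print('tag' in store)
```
True
[207, 247, 262]
False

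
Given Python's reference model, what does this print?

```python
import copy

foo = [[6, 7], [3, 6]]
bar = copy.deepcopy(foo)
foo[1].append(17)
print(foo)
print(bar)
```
[[6, 7], [3, 6, 17]]
[[6, 7], [3, 6]]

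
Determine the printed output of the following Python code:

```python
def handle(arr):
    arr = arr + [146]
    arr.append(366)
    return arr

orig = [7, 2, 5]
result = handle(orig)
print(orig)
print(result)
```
[7, 2, 5]
[7, 2, 5, 146, 366]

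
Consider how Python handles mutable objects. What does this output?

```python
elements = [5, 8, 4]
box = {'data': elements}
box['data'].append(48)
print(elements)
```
[5, 8, 4, 48]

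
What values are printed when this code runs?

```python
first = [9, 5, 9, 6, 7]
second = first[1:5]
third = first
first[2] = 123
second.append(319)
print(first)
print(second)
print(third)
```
[9, 5, 123, 6, 7]
[5, 9, 6, 7, 319]
[9, 5, 123, 6, 7]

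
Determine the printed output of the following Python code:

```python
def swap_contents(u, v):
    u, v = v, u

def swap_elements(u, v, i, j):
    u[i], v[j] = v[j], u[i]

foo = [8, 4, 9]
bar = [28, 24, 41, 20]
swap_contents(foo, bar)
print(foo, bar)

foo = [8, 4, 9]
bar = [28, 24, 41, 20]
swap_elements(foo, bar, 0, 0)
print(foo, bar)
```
[8, 4, 9] [28, 24, 41, 20]
[28, 4, 9] [8, 24, 41, 20]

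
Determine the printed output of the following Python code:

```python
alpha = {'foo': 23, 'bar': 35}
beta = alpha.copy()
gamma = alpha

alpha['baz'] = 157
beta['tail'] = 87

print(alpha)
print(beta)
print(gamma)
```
{'foo': 23, 'bar': 35, 'baz': 157}
{'foo': 23, 'bar': 35, 'tail': 87}
{'foo': 23, 'bar': 35, 'baz': 157}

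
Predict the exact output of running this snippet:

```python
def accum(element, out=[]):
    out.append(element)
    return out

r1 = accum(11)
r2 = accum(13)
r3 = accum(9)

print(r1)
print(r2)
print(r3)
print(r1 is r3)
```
[11, 13, 9]
[11, 13, 9]
[11, 13, 9]
True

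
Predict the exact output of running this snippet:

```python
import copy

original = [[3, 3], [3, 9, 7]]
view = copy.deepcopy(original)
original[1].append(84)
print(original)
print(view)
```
[[3, 3], [3, 9, 7, 84]]
[[3, 3], [3, 9, 7]]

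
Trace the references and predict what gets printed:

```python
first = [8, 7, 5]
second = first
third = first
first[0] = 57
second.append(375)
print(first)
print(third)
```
[57, 7, 5, 375]
[57, 7, 5, 375]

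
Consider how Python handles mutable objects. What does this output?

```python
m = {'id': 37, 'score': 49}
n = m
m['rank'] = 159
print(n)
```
{'id': 37, 'score': 49, 'rank': 159}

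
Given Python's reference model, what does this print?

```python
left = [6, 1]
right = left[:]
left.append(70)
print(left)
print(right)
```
[6, 1, 70]
[6, 1]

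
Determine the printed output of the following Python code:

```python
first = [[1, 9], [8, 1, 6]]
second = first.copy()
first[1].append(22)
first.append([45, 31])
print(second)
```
[[1, 9], [8, 1, 6, 22]]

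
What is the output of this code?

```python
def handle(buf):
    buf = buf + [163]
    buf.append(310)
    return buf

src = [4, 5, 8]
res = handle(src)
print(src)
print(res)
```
[4, 5, 8]
[4, 5, 8, 163, 310]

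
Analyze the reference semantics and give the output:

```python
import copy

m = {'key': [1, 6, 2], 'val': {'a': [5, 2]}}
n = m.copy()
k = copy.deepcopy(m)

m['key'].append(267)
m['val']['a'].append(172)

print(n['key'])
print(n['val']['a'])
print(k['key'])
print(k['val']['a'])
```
[1, 6, 2, 267]
[5, 2, 172]
[1, 6, 2]
[5, 2]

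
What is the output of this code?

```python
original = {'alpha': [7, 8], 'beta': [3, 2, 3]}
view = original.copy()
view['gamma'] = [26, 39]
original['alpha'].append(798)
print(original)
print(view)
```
{'alpha': [7, 8, 798], 'beta': [3, 2, 3]}
{'alpha': [7, 8, 798], 'beta': [3, 2, 3], 'gamma': [26, 39]}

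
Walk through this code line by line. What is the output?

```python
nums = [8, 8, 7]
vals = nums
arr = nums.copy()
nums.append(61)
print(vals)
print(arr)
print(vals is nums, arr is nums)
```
[8, 8, 7, 61]
[8, 8, 7]
True False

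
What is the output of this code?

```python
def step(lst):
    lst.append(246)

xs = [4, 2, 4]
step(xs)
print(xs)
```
[4, 2, 4, 246]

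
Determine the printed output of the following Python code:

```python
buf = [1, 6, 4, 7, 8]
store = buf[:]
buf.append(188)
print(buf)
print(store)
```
[1, 6, 4, 7, 8, 188]
[1, 6, 4, 7, 8]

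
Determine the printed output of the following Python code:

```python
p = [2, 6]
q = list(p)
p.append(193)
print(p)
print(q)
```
[2, 6, 193]
[2, 6]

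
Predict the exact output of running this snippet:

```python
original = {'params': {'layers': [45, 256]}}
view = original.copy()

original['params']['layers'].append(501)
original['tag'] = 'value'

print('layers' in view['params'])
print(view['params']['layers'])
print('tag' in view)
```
True
[45, 256, 501]
False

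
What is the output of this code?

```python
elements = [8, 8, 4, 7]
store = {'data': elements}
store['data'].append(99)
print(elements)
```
[8, 8, 4, 7, 99]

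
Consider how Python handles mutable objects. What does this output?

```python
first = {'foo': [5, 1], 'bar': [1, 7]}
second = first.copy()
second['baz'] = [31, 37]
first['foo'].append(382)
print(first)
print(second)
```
{'foo': [5, 1, 382], 'bar': [1, 7]}
{'foo': [5, 1, 382], 'bar': [1, 7], 'baz': [31, 37]}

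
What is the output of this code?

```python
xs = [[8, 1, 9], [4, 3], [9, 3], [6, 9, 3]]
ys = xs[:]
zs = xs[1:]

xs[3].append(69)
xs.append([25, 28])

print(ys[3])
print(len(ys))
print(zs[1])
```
[6, 9, 3, 69]
4
[9, 3]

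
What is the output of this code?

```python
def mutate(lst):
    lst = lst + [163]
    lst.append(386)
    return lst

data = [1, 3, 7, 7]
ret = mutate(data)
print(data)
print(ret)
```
[1, 3, 7, 7]
[1, 3, 7, 7, 163, 386]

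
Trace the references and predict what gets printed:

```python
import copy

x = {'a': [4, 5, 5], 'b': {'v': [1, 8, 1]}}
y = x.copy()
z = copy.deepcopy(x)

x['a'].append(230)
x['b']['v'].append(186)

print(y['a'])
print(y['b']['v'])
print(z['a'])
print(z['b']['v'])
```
[4, 5, 5, 230]
[1, 8, 1, 186]
[4, 5, 5]
[1, 8, 1]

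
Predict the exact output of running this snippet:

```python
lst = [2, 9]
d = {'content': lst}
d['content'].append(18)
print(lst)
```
[2, 9, 18]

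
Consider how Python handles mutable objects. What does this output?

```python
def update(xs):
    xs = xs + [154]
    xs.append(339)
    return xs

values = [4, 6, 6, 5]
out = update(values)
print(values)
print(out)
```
[4, 6, 6, 5]
[4, 6, 6, 5, 154, 339]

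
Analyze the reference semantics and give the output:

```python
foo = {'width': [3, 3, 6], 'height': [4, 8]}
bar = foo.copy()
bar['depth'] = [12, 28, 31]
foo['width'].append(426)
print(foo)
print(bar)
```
{'width': [3, 3, 6, 426], 'height': [4, 8]}
{'width': [3, 3, 6, 426], 'height': [4, 8], 'depth': [12, 28, 31]}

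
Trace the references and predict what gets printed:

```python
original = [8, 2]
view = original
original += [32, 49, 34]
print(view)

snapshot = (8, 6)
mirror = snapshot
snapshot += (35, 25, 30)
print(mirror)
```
[8, 2, 32, 49, 34]
(8, 6)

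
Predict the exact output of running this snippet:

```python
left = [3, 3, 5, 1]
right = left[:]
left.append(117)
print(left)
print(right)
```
[3, 3, 5, 1, 117]
[3, 3, 5, 1]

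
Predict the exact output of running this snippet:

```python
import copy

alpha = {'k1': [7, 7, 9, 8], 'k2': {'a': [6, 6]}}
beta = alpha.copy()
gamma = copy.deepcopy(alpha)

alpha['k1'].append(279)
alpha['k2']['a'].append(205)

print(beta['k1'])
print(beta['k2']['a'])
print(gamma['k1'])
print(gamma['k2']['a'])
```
[7, 7, 9, 8, 279]
[6, 6, 205]
[7, 7, 9, 8]
[6, 6]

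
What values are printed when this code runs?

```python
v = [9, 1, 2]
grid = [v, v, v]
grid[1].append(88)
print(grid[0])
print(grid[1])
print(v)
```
[9, 1, 2, 88]
[9, 1, 2, 88]
[9, 1, 2, 88]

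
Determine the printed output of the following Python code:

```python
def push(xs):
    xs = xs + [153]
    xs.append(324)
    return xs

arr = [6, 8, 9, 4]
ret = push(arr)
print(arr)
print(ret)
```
[6, 8, 9, 4]
[6, 8, 9, 4, 153, 324]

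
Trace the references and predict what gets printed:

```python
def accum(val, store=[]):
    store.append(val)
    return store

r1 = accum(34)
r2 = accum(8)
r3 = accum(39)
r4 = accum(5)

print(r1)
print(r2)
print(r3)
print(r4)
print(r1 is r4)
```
[34, 8, 39, 5]
[34, 8, 39, 5]
[34, 8, 39, 5]
[34, 8, 39, 5]
True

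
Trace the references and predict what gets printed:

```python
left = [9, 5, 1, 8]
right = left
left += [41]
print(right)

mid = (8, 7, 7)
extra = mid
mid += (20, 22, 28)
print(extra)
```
[9, 5, 1, 8, 41]
(8, 7, 7)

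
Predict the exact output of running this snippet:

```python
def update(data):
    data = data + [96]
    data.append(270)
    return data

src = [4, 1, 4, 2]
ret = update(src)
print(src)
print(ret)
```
[4, 1, 4, 2]
[4, 1, 4, 2, 96, 270]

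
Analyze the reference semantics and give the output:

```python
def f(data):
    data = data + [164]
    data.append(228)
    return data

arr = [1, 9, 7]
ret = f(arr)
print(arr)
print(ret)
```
[1, 9, 7]
[1, 9, 7, 164, 228]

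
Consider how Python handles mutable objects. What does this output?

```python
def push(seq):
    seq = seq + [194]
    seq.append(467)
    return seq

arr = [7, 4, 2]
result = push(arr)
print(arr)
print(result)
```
[7, 4, 2]
[7, 4, 2, 194, 467]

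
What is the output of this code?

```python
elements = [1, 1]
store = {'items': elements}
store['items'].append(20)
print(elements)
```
[1, 1, 20]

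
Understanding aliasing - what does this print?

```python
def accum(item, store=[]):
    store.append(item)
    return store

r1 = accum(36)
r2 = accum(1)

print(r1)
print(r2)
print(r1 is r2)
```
[36, 1]
[36, 1]
True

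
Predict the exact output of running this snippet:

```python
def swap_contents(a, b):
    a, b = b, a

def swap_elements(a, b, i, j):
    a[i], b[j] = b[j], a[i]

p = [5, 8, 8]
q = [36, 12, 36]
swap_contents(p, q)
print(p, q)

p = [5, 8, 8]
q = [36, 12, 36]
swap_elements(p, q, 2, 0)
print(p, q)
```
[5, 8, 8] [36, 12, 36]
[5, 8, 36] [8, 12, 36]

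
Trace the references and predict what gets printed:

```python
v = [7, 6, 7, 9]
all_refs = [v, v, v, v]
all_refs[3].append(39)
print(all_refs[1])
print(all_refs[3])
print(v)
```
[7, 6, 7, 9, 39]
[7, 6, 7, 9, 39]
[7, 6, 7, 9, 39]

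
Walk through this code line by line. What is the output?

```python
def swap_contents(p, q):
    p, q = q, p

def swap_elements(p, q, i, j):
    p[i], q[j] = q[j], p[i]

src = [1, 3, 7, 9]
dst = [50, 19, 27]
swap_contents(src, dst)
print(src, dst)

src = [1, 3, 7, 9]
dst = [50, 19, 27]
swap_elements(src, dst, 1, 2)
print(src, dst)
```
[1, 3, 7, 9] [50, 19, 27]
[1, 27, 7, 9] [50, 19, 3]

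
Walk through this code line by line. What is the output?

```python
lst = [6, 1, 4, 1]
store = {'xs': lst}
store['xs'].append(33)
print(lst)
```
[6, 1, 4, 1, 33]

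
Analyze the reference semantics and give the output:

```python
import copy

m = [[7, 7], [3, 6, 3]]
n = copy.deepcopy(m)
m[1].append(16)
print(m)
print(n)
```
[[7, 7], [3, 6, 3, 16]]
[[7, 7], [3, 6, 3]]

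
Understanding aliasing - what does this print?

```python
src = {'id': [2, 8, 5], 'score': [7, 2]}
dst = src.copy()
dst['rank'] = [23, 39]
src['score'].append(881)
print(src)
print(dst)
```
{'id': [2, 8, 5], 'score': [7, 2, 881]}
{'id': [2, 8, 5], 'score': [7, 2, 881], 'rank': [23, 39]}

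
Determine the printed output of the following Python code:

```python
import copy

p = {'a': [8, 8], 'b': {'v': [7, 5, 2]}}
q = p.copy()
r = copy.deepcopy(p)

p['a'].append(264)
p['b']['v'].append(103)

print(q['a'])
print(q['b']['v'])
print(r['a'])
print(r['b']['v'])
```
[8, 8, 264]
[7, 5, 2, 103]
[8, 8]
[7, 5, 2]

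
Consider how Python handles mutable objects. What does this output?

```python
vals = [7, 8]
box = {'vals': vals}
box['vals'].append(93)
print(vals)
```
[7, 8, 93]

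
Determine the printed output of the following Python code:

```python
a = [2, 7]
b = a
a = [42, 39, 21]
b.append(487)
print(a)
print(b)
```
[42, 39, 21]
[2, 7, 487]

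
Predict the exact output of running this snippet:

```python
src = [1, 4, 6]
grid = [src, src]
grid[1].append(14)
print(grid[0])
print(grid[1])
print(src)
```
[1, 4, 6, 14]
[1, 4, 6, 14]
[1, 4, 6, 14]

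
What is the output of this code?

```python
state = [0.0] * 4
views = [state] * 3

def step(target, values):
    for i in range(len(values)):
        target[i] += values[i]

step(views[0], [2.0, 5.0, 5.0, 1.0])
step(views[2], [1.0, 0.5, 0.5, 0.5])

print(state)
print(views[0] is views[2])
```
[3.0, 5.5, 5.5, 1.5]
True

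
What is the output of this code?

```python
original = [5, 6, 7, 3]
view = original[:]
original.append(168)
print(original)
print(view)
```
[5, 6, 7, 3, 168]
[5, 6, 7, 3]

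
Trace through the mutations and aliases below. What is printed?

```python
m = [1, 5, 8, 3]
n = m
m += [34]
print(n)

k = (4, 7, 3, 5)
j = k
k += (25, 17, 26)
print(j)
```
[1, 5, 8, 3, 34]
(4, 7, 3, 5)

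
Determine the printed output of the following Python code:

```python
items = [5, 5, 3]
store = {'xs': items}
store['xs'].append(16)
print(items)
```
[5, 5, 3, 16]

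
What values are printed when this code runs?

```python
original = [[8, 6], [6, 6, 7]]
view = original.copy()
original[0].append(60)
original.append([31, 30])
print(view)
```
[[8, 6, 60], [6, 6, 7]]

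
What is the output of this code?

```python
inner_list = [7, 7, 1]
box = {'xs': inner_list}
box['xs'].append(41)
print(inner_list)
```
[7, 7, 1, 41]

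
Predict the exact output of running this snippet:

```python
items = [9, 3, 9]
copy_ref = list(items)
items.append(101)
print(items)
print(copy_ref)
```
[9, 3, 9, 101]
[9, 3, 9]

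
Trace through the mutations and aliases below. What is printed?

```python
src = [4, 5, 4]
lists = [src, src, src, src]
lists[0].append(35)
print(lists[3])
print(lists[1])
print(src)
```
[4, 5, 4, 35]
[4, 5, 4, 35]
[4, 5, 4, 35]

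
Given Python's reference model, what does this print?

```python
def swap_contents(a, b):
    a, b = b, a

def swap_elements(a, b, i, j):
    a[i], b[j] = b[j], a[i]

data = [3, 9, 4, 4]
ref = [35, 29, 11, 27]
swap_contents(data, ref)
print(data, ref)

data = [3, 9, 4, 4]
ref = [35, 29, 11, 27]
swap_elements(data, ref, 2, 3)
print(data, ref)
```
[3, 9, 4, 4] [35, 29, 11, 27]
[3, 9, 27, 4] [35, 29, 11, 4]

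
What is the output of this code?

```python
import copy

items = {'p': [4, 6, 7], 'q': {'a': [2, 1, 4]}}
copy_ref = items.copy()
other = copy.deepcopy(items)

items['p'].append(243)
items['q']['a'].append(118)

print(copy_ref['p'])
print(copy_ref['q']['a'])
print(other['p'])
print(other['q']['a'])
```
[4, 6, 7, 243]
[2, 1, 4, 118]
[4, 6, 7]
[2, 1, 4]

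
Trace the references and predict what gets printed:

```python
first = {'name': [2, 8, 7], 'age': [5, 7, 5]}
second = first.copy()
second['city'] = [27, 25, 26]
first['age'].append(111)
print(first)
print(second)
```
{'name': [2, 8, 7], 'age': [5, 7, 5, 111]}
{'name': [2, 8, 7], 'age': [5, 7, 5, 111], 'city': [27, 25, 26]}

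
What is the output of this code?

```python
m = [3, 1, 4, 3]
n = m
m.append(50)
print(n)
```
[3, 1, 4, 3, 50]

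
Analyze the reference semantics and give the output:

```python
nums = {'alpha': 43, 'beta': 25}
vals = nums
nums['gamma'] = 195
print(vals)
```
{'alpha': 43, 'beta': 25, 'gamma': 195}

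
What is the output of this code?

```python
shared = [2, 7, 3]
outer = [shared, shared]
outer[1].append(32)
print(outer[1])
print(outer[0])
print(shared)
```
[2, 7, 3, 32]
[2, 7, 3, 32]
[2, 7, 3, 32]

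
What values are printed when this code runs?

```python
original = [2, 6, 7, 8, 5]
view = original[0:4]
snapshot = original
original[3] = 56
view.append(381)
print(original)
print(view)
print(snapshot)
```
[2, 6, 7, 56, 5]
[2, 6, 7, 8, 381]
[2, 6, 7, 56, 5]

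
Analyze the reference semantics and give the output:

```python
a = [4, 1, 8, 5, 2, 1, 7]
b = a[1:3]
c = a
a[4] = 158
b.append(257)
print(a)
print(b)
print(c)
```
[4, 1, 8, 5, 158, 1, 7]
[1, 8, 257]
[4, 1, 8, 5, 158, 1, 7]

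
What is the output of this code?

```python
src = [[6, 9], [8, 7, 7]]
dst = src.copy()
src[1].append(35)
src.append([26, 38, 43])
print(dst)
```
[[6, 9], [8, 7, 7, 35]]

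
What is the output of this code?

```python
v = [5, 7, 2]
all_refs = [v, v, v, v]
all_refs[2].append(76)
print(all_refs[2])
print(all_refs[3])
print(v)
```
[5, 7, 2, 76]
[5, 7, 2, 76]
[5, 7, 2, 76]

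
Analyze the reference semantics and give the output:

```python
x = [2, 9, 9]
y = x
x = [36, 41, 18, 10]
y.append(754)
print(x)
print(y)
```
[36, 41, 18, 10]
[2, 9, 9, 754]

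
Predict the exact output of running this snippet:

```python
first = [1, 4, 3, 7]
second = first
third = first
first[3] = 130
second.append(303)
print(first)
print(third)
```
[1, 4, 3, 130, 303]
[1, 4, 3, 130, 303]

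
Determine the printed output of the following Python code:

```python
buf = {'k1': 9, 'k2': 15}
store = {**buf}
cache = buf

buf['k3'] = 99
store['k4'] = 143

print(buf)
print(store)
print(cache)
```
{'k1': 9, 'k2': 15, 'k3': 99}
{'k1': 9, 'k2': 15, 'k4': 143}
{'k1': 9, 'k2': 15, 'k3': 99}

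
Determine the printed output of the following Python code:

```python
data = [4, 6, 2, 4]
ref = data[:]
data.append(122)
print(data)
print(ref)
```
[4, 6, 2, 4, 122]
[4, 6, 2, 4]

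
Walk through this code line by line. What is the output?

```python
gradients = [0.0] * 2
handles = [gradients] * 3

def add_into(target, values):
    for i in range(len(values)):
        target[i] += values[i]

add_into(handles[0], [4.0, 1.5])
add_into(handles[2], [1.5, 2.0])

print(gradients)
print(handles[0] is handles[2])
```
[5.5, 3.5]
True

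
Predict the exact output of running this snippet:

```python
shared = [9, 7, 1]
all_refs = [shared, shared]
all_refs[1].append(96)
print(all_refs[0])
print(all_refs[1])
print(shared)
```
[9, 7, 1, 96]
[9, 7, 1, 96]
[9, 7, 1, 96]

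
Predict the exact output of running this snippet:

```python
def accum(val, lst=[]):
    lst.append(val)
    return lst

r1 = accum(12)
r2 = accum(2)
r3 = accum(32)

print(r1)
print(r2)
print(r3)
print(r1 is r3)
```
[12, 2, 32]
[12, 2, 32]
[12, 2, 32]
True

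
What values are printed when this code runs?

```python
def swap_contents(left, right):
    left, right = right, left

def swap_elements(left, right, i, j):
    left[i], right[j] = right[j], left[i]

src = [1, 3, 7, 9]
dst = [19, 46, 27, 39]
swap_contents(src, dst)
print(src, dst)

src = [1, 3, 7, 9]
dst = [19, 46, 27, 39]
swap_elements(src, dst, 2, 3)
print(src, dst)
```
[1, 3, 7, 9] [19, 46, 27, 39]
[1, 3, 39, 9] [19, 46, 27, 7]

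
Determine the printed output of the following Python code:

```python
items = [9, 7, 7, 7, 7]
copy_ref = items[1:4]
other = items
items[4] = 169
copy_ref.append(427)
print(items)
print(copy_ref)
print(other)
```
[9, 7, 7, 7, 169]
[7, 7, 7, 427]
[9, 7, 7, 7, 169]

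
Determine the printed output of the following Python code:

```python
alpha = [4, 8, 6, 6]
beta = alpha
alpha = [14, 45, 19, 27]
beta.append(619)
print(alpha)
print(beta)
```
[14, 45, 19, 27]
[4, 8, 6, 6, 619]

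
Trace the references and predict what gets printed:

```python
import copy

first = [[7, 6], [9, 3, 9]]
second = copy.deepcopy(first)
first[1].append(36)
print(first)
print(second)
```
[[7, 6], [9, 3, 9, 36]]
[[7, 6], [9, 3, 9]]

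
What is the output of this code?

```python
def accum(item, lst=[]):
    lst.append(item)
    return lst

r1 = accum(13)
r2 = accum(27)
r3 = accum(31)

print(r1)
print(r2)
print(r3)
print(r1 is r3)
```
[13, 27, 31]
[13, 27, 31]
[13, 27, 31]
True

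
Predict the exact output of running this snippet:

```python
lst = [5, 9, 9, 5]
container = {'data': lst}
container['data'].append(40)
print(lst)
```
[5, 9, 9, 5, 40]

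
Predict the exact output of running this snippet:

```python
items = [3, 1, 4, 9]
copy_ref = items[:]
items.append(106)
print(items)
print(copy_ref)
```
[3, 1, 4, 9, 106]
[3, 1, 4, 9]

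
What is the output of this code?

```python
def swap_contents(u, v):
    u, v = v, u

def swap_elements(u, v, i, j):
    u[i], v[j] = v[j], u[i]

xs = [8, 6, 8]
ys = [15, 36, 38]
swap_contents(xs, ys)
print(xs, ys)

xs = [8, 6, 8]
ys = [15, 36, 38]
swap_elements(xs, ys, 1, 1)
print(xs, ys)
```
[8, 6, 8] [15, 36, 38]
[8, 36, 8] [15, 6, 38]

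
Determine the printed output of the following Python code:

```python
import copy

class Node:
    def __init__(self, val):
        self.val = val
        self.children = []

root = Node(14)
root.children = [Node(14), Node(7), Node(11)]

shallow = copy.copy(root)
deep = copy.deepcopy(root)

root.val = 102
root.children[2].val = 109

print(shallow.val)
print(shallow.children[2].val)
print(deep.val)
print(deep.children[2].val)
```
14
109
14
11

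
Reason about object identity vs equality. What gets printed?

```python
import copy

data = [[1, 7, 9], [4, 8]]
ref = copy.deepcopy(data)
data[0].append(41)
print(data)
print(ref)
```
[[1, 7, 9, 41], [4, 8]]
[[1, 7, 9], [4, 8]]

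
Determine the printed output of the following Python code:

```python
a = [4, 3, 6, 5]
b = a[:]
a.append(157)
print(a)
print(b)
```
[4, 3, 6, 5, 157]
[4, 3, 6, 5]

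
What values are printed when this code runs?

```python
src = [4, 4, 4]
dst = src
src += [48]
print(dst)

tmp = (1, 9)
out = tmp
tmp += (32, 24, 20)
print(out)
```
[4, 4, 4, 48]
(1, 9)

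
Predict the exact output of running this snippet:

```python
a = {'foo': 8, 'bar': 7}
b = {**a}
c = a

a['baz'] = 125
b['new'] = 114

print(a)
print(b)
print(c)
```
{'foo': 8, 'bar': 7, 'baz': 125}
{'foo': 8, 'bar': 7, 'new': 114}
{'foo': 8, 'bar': 7, 'baz': 125}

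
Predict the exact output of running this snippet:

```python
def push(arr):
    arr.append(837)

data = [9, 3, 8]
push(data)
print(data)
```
[9, 3, 8, 837]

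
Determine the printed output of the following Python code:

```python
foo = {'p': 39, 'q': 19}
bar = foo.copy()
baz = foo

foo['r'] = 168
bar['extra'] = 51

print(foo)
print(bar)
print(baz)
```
{'p': 39, 'q': 19, 'r': 168}
{'p': 39, 'q': 19, 'extra': 51}
{'p': 39, 'q': 19, 'r': 168}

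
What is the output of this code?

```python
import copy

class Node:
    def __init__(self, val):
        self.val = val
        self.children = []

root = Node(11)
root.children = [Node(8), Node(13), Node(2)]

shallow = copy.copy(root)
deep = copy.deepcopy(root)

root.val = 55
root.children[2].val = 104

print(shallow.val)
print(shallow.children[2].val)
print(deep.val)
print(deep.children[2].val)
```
11
104
11
2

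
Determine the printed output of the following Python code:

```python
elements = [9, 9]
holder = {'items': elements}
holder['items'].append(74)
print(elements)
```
[9, 9, 74]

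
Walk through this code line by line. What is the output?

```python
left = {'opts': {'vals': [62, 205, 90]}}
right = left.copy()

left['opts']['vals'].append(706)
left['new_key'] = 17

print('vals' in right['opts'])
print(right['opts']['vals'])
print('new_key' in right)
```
True
[62, 205, 90, 706]
False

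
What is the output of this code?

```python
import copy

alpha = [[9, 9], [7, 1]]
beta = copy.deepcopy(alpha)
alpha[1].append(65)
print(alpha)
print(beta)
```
[[9, 9], [7, 1, 65]]
[[9, 9], [7, 1]]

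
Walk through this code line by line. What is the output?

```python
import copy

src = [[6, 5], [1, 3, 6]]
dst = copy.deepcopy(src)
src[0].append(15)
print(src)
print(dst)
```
[[6, 5, 15], [1, 3, 6]]
[[6, 5], [1, 3, 6]]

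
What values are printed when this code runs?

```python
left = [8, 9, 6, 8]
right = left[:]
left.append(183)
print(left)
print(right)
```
[8, 9, 6, 8, 183]
[8, 9, 6, 8]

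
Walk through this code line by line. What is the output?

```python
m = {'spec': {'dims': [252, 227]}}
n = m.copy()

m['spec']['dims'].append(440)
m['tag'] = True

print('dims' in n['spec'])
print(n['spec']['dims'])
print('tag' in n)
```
True
[252, 227, 440]
False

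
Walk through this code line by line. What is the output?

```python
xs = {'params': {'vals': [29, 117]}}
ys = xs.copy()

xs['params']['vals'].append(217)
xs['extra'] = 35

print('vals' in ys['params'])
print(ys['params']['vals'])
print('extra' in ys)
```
True
[29, 117, 217]
False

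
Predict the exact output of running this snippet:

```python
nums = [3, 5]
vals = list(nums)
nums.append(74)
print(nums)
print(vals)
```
[3, 5, 74]
[3, 5]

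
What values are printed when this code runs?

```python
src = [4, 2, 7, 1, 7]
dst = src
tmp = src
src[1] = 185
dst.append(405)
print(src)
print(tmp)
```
[4, 185, 7, 1, 7, 405]
[4, 185, 7, 1, 7, 405]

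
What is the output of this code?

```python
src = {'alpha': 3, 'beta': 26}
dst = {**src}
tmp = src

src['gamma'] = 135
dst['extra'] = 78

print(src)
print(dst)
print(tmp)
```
{'alpha': 3, 'beta': 26, 'gamma': 135}
{'alpha': 3, 'beta': 26, 'extra': 78}
{'alpha': 3, 'beta': 26, 'gamma': 135}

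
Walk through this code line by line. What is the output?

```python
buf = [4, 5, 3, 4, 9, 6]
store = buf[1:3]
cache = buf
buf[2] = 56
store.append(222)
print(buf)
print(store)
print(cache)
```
[4, 5, 56, 4, 9, 6]
[5, 3, 222]
[4, 5, 56, 4, 9, 6]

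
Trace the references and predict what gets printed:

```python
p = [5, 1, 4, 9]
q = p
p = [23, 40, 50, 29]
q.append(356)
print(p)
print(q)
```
[23, 40, 50, 29]
[5, 1, 4, 9, 356]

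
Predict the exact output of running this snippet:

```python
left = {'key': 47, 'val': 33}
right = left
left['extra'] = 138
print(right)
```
{'key': 47, 'val': 33, 'extra': 138}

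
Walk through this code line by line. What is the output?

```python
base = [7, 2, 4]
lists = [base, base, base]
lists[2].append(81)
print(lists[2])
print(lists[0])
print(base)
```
[7, 2, 4, 81]
[7, 2, 4, 81]
[7, 2, 4, 81]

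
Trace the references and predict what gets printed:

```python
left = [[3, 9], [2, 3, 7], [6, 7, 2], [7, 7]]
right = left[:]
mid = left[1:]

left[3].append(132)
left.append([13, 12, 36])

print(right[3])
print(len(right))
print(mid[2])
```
[7, 7, 132]
4
[7, 7, 132]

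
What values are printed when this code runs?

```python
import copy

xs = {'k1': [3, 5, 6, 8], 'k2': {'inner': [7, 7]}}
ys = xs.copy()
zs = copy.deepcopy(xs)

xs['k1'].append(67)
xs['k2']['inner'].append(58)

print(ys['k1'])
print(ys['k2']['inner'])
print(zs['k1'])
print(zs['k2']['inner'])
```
[3, 5, 6, 8, 67]
[7, 7, 58]
[3, 5, 6, 8]
[7, 7]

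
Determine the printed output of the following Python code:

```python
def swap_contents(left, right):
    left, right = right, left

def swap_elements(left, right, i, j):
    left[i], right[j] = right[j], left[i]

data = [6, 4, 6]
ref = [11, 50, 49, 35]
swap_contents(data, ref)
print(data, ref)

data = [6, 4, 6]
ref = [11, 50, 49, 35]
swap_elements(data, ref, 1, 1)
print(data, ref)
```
[6, 4, 6] [11, 50, 49, 35]
[6, 50, 6] [11, 4, 49, 35]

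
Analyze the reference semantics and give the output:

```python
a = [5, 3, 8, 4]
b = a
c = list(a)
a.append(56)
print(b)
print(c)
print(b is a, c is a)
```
[5, 3, 8, 4, 56]
[5, 3, 8, 4]
True False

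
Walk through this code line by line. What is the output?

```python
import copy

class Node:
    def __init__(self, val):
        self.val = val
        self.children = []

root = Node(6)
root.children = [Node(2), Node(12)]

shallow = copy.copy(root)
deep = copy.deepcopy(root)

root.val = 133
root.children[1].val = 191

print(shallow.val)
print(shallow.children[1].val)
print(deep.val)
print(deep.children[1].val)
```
6
191
6
12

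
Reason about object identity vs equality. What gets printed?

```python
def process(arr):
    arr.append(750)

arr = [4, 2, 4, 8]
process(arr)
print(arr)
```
[4, 2, 4, 8, 750]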